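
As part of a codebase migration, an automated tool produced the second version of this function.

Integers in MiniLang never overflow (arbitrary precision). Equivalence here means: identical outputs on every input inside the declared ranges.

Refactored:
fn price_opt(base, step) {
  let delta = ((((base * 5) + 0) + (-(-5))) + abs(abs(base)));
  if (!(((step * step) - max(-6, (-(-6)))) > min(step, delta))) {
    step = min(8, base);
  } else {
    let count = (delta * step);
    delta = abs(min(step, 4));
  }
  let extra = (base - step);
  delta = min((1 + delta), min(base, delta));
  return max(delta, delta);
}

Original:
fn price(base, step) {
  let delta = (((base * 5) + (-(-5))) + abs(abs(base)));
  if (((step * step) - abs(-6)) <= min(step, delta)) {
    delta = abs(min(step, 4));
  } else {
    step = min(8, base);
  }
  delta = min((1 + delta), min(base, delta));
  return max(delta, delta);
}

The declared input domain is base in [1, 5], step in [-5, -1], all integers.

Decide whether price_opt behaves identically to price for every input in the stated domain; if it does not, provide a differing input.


Not equivalent: base=2, step=-1 separates them (1 vs 2).
price: delta = 17; (((step * step) - abs(-6)) <= min(step, delta)) -> true; delta = 1; delta = 1; return 1
price_opt: delta = 17; (!(((step * step) - max(-6, (-(-6)))) > min(step, delta))) -> true; step = 2; extra = 0; delta = 2; return 2
verdict: not equivalent; witness: base=2, step=-1


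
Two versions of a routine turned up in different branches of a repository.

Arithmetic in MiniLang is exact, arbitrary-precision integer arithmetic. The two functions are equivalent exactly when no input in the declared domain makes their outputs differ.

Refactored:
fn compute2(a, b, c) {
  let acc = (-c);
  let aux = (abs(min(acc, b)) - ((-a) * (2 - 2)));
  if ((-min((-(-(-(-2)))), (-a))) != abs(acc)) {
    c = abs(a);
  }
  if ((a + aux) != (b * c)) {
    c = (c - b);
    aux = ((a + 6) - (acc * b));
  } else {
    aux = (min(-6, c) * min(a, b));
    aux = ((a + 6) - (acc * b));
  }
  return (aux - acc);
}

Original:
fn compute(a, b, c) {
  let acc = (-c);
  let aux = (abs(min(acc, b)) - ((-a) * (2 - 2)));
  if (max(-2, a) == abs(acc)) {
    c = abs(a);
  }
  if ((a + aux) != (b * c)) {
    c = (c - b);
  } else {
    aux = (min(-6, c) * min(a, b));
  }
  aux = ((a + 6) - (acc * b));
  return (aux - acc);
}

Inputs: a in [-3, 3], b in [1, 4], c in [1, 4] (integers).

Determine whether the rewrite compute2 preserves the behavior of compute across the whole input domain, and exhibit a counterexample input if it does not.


Equivalent. There is a behavioral-looking edit here, yet the outcome never shifts on this domain.
Across all 112 domain points the two functions coincide.
One worked example (a=1, b=3, c=4) — compute: acc := -4 | aux := 4 | (max(-2, a) == abs(acc)): false | ((a + aux) != (b * c)): true | c := 1 | aux := 19 | result 23; compute2: acc := -4 | aux := 4 | ((-min((-(-(-(-2)))), (-a))) != abs(acc)): true | c := 1 | ((a + aux) != (b * c)): true | c := -2 | aux := 19 | result 23; agreement on 23.
verdict: equivalent


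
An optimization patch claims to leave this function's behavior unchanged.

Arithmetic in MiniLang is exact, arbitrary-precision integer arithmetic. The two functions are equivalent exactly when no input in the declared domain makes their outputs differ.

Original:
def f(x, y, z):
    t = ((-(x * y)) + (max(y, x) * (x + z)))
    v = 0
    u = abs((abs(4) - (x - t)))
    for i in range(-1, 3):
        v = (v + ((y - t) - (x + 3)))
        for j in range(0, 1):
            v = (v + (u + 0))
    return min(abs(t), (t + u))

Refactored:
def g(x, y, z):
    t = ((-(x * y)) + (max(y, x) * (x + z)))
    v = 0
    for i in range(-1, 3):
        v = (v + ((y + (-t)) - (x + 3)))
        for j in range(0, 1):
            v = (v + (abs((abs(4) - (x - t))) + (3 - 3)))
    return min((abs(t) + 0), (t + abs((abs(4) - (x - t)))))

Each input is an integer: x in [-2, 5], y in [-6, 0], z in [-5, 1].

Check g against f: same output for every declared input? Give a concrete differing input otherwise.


Behavior is preserved: although min/max/abs usage differs; and constant usage differs; and statement counts differ; and local variable names differ; and arithmetic usage differs, the outputs never diverge.
As a probe, take x=-2, y=-5, z=-5: f runs t = 4; v = 0; u = 10; [i=-1]; v = -10; [j=0]; v = 0; [i=0]; v = -10; [j=0]; v = 0; [i=1]; v = -10; [j=0]; v = 0; [i=2]; v = -10; [j=0]; v = 0; return 4; g runs t = 4; v = 0; [i=-1]; v = -10; [j=0]; v = 0; [i=0]; v = -10; [j=0]; v = 0; [i=1]; v = -10; [j=0]; v = 0; [i=2]; v = -10; [j=0]; v = 0; return 4; both end at 4.
An exhaustive pass over the 392 declared inputs shows identical outputs.
verdict: equivalent


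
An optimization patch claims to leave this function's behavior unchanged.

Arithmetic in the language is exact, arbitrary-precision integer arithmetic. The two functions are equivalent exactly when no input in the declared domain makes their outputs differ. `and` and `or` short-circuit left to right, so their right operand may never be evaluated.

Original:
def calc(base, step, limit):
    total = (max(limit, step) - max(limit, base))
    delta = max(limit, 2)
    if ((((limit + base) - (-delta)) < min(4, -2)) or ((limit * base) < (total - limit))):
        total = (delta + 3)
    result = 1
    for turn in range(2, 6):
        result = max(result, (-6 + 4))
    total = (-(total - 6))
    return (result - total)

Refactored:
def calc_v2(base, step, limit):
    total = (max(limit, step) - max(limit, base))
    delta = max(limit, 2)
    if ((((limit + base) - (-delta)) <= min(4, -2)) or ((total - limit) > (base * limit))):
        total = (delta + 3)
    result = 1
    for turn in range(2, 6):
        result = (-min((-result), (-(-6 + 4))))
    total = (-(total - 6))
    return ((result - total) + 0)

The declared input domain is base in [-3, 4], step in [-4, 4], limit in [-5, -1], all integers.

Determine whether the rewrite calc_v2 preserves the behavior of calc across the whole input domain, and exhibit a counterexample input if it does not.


base=-3, step=-4, limit=-1 yields -5 from calc but 0 from calc_v2.
verdict: not equivalent; witness: base=-3, step=-4, limit=-1


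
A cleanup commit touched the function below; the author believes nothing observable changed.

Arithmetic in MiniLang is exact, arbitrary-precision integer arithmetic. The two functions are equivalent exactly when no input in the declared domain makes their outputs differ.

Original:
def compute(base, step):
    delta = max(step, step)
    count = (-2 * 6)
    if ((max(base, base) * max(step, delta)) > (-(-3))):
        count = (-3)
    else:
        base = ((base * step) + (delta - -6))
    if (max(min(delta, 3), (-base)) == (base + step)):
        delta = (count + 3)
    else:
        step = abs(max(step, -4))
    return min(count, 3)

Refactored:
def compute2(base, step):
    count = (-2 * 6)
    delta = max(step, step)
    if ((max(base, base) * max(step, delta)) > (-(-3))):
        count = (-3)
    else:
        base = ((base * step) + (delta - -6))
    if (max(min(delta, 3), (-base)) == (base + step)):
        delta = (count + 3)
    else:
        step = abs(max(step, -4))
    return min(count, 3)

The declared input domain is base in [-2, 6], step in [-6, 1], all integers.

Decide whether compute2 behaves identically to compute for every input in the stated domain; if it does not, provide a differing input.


This is a faithful refactor — same computation, different form, but the computed results match everywhere.
One worked example (base=-1, step=-3) — compute: delta := -3 | count := -12 | ((max(base, base) * max(step, delta)) > (-(-3))): false | base := 6 | (max(min(delta, 3), (-base)) == (base + step)): false | step := 3 | result -12; compute2: count := -12 | delta := -3 | ((max(base, base) * max(step, delta)) > (-(-3))): false | base := 6 | (max(min(delta, 3), (-base)) == (base + step)): false | step := 3 | result -12; agreement on -12.
An exhaustive pass over the 72 declared inputs shows identical outputs.
verdict: equivalent


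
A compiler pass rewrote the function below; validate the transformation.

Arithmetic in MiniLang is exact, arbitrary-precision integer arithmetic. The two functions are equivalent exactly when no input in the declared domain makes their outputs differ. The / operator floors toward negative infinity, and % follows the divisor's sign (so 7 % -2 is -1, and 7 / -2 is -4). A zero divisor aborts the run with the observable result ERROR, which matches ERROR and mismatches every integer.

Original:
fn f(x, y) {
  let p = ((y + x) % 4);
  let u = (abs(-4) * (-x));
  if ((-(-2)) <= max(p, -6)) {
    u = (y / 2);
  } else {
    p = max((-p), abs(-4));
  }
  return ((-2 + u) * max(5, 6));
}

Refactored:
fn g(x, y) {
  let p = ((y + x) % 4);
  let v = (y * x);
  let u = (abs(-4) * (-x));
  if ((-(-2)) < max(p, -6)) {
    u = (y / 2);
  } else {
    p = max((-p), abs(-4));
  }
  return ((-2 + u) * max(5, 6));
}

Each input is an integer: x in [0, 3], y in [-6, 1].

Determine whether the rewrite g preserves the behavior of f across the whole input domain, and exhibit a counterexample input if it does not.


The rewrite breaks on x=0, y=-6, where the results are -30 and -12.
f: p becomes 2; next u becomes 0; next ((-(-2)) <= max(p, -6)) evaluates to true; next u becomes -3; next final value -30
g: p becomes 2; next v becomes 0; next u becomes 0; next ((-(-2)) < max(p, -6)) evaluates to false; next p becomes 4; next final value -12
verdict: not equivalent; witness: x=0, y=-6


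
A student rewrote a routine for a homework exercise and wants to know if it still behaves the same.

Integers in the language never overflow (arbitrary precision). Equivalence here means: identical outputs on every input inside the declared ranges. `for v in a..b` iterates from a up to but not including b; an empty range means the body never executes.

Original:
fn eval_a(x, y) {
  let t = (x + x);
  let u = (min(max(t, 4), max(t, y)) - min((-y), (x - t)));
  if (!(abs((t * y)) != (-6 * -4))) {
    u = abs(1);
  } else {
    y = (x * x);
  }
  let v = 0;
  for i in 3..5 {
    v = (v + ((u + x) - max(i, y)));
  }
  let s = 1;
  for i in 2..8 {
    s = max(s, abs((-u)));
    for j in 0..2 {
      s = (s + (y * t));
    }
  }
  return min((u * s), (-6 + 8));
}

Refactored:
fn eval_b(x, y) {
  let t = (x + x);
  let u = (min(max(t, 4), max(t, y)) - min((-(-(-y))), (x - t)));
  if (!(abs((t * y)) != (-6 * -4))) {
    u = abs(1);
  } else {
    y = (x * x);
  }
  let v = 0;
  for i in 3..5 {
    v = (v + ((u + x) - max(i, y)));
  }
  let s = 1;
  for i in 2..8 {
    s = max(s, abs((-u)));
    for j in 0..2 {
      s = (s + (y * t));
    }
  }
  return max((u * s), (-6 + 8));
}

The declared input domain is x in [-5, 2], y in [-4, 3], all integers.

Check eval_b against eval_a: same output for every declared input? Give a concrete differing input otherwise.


Run the pair on x=-5, y=-4.
eval_a: t = -10; u = -8; (!(abs((t * y)) != (-6 * -4))) -> false; y = 25; v = 0; [i=3]; v = -38; [i=4]; v = -76; s = 1; [i=2]; s = 8; [j=0]; s = -242; [j=1]; s = -492; [i=3]; s = 8; [j=0]; s = -242; [j=1]; s = -492; [i=4]; s = 8; [j=0]; s = -242; [j=1]; s = -492; [i=5]; s = 8; [j=0]; s = -242; [j=1]; s = -492; [i=6]; s = 8; [j=0]; s = -242; [j=1]; s = -492; [i=7]; s = 8; [j=0]; s = -242; [j=1]; s = -492; return 2
eval_b: t = -10; u = -8; (!(abs((t * y)) != (-6 * -4))) -> false; y = 25; v = 0; [i=3]; v = -38; [i=4]; v = -76; s = 1; [i=2]; s = 8; [j=0]; s = -242; [j=1]; s = -492; [i=3]; s = 8; [j=0]; s = -242; [j=1]; s = -492; [i=4]; s = 8; [j=0]; s = -242; [j=1]; s = -492; [i=5]; s = 8; [j=0]; s = -242; [j=1]; s = -492; [i=6]; s = 8; [j=0]; s = -242; [j=1]; s = -492; [i=7]; s = 8; [j=0]; s = -242; [j=1]; s = -492; return 3936
2 against 3936: the behavior changed.
verdict: not equivalent; witness: x=-5, y=-4


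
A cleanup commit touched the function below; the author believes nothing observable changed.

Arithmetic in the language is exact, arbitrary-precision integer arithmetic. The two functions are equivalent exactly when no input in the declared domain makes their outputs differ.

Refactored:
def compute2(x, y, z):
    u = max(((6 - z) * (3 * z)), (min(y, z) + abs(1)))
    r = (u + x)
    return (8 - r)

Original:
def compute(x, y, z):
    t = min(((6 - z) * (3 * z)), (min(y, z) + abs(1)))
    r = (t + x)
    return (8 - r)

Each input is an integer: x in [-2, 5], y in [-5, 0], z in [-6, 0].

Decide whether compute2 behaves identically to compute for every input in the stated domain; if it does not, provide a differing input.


Try x=-2, y=-5, z=-6.
compute: t becomes -216; next r becomes -218; next final value 226
compute2: u becomes -5; next r becomes -7; next final value 15
226 != 15, so the rewrite changes behavior.
verdict: not equivalent; witness: x=-2, y=-5, z=-6


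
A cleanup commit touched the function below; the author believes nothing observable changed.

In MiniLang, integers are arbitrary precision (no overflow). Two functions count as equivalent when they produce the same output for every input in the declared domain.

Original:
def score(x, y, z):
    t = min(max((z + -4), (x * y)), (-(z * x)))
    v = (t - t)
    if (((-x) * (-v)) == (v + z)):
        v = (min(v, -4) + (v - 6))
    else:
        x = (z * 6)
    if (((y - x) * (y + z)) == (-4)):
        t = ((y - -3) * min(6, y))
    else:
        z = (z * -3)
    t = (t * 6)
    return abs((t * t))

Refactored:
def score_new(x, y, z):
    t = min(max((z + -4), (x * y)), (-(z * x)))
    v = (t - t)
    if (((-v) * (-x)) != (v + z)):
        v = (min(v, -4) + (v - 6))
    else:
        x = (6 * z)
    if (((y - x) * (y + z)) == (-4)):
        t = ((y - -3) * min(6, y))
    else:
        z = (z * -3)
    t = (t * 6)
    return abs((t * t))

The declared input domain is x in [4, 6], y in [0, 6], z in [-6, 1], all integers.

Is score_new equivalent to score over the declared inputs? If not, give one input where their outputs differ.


There is a counterexample at x=4, y=0, z=1: 576 on one side, 0 on the other.
score: t := -4 | v := 0 | (((-x) * (-v)) == (v + z)): false | x := 6 | (((y - x) * (y + z)) == (-4)): false | z := -3 | t := -24 | result 576
score_new: t := -4 | v := 0 | (((-v) * (-x)) != (v + z)): true | v := -10 | (((y - x) * (y + z)) == (-4)): true | t := 0 | t := 0 | result 0
verdict: not equivalent; witness: x=4, y=0, z=1


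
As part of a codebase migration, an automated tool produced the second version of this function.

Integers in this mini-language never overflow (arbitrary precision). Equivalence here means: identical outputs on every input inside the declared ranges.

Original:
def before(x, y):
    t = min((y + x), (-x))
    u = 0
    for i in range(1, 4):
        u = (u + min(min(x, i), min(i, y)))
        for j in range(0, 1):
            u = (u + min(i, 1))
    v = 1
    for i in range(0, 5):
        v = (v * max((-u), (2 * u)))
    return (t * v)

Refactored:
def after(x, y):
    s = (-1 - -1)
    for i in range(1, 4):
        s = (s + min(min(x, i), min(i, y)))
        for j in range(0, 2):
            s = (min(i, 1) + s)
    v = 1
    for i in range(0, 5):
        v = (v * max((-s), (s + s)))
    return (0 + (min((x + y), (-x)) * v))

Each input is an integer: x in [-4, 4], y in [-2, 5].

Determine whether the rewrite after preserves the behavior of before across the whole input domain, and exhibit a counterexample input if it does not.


There is a counterexample at x=-4, y=-2: -354294 on one side, -46656 on the other.
before: t := -6 | u := 0 | iter i=1: | u := -4 | iter j=0: | u := -3 | iter i=2: | u := -7 | iter j=0: | u := -6 | iter i=3: | u := -10 | iter j=0: | u := -9 | v := 1 | iter i=0: | v := 9 | iter i=1: | v := 81 | iter i=2: | v := 729 | iter i=3: | v := 6561 | iter i=4: | v := 59049 | result -354294
after: s := 0 | iter i=1: | s := -4 | iter j=0: | s := -3 | iter j=1: | s := -2 | iter i=2: | s := -6 | iter j=0: | s := -5 | iter j=1: | s := -4 | iter i=3: | s := -8 | iter j=0: | s := -7 | iter j=1: | s := -6 | v := 1 | iter i=0: | v := 6 | iter i=1: | v := 36 | iter i=2: | v := 216 | iter i=3: | v := 1296 | iter i=4: | v := 7776 | result -46656
verdict: not equivalent; witness: x=-4, y=-2


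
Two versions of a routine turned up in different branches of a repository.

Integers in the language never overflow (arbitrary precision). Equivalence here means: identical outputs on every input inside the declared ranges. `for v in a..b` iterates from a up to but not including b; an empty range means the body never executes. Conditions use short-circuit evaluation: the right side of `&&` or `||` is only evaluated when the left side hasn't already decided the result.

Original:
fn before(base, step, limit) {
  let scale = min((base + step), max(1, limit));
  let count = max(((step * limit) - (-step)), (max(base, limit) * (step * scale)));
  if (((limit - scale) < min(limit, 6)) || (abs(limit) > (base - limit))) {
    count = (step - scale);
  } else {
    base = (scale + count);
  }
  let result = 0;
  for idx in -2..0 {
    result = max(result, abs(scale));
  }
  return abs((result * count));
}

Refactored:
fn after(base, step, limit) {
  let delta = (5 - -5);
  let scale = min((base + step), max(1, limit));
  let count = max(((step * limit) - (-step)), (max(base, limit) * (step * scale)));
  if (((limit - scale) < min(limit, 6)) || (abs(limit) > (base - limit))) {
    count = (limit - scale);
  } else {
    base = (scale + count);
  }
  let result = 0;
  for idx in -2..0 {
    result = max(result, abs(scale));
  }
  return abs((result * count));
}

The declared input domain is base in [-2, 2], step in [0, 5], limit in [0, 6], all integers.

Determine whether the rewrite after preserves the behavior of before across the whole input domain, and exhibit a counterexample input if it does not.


There is a counterexample at base=-2, step=0, limit=1: 4 on one side, 6 on the other.
before: scale becomes -2; next count becomes 0; next (((limit - scale) < min(limit, 6)) || (abs(limit) > (base - limit))) evaluates to true; next count becomes 2; next result becomes 0; next at idx=-2:; next result becomes 2; next at idx=-1:; next result becomes 2; next final value 4
after: delta becomes 10; next scale becomes -2; next count becomes 0; next (((limit - scale) < min(limit, 6)) || (abs(limit) > (base - limit))) evaluates to true; next count becomes 3; next result becomes 0; next at idx=-2:; next result becomes 2; next at idx=-1:; next result becomes 2; next final value 6
verdict: not equivalent; witness: base=-2, step=0, limit=1


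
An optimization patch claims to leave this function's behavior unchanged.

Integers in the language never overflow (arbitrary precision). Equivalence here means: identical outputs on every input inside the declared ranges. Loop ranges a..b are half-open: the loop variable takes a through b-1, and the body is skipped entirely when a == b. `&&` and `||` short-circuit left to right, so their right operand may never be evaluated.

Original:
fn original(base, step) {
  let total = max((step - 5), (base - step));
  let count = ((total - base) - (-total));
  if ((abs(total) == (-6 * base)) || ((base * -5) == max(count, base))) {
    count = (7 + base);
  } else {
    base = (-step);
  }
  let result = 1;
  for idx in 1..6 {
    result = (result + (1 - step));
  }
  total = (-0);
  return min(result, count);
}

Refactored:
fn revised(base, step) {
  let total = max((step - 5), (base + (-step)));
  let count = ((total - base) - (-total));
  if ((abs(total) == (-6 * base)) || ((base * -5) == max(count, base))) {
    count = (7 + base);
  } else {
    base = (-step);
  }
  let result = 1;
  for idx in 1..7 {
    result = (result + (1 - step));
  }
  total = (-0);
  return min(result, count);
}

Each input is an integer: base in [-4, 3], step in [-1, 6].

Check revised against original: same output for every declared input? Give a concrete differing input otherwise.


Consider the input base=-4, step=2.
original: total=-3, then count=-2, then ((abs(total) == (-6 * base)) || ((base * -5) == max(count, base))) is false, then base=-2, then result=1, then (idx=1), then result=0, then (idx=2), then result=-1, then (idx=3), then result=-2, then (idx=4), then result=-3, then (idx=5), then result=-4, then total=0, then returns -4
revised: total=-3, then count=-2, then ((abs(total) == (-6 * base)) || ((base * -5) == max(count, base))) is false, then base=-2, then result=1, then (idx=1), then result=0, then (idx=2), then result=-1, then (idx=3), then result=-2, then (idx=4), then result=-3, then (idx=5), then result=-4, then (idx=6), then result=-5, then total=0, then returns -5
-4 != -5, so the rewrite changes behavior.
verdict: not equivalent; witness: base=-4, step=2


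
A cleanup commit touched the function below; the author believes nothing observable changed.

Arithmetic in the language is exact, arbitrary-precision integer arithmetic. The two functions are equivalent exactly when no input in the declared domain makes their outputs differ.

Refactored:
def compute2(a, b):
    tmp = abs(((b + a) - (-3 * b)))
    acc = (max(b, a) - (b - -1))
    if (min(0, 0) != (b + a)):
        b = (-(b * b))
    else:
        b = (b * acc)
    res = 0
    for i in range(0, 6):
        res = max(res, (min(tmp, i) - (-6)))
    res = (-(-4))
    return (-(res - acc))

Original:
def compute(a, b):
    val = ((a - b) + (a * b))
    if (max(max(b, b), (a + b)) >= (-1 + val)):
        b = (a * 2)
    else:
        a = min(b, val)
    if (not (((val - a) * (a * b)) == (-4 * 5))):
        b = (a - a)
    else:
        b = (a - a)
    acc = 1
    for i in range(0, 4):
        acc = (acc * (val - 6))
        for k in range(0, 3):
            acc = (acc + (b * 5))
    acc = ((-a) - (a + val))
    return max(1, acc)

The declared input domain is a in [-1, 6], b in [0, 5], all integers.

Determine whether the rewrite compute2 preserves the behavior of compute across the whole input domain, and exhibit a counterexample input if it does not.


On input a=-1, b=0, compute returns 3 while compute2 returns -5.
verdict: not equivalent; witness: a=-1, b=0


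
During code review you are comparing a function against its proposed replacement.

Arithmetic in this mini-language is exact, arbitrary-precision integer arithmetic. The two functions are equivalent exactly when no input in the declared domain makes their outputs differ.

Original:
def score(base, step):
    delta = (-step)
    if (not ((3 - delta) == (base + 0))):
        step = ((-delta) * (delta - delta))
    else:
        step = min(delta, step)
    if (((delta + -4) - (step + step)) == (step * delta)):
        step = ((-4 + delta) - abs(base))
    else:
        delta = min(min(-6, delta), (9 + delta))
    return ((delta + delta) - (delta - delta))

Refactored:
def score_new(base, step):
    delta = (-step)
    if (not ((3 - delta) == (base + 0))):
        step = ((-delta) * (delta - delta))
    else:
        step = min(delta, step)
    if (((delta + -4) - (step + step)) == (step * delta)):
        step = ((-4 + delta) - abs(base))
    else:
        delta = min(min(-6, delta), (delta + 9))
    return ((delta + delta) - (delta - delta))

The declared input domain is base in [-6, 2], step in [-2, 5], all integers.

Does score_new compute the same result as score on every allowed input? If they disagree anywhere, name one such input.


This is a faithful refactor — same computation, different form, but the computed results match everywhere.
As a probe, take base=-1, step=3: score runs delta = -3; (not ((3 - delta) == (base + 0))) -> true; step = 0; (((delta + -4) - (step + step)) == (step * delta)) -> false; delta = -6; return -12; score_new runs delta = -3; (not ((3 - delta) == (base + 0))) -> true; step = 0; (((delta + -4) - (step + step)) == (step * delta)) -> false; delta = -6; return -12; both end at -12.
An exhaustive pass over the 72 declared inputs shows identical outputs.
verdict: equivalent


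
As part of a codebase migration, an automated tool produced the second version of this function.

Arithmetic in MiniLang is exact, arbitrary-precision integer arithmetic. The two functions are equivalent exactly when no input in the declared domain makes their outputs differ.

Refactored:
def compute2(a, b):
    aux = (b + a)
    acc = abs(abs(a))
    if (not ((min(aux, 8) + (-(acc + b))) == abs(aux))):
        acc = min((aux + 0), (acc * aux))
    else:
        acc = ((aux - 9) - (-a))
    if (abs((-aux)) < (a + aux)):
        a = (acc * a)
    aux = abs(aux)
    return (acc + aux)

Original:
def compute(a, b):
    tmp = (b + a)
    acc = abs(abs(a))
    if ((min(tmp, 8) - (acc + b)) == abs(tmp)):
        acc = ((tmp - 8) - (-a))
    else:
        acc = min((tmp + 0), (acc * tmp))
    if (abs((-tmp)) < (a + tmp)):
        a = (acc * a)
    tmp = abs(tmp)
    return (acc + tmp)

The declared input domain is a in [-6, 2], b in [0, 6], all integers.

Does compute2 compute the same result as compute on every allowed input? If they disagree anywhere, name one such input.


Evaluate both at a=0, b=0.
compute: tmp=0, then acc=0, then ((min(tmp, 8) - (acc + b)) == abs(tmp)) is true, then acc=-8, then (abs((-tmp)) < (a + tmp)) is false, then tmp=0, then returns -8
compute2: aux=0, then acc=0, then (not ((min(aux, 8) + (-(acc + b))) == abs(aux))) is false, then acc=-9, then (abs((-aux)) < (a + aux)) is false, then aux=0, then returns -9
-8 != -9, so the rewrite changes behavior.
verdict: not equivalent; witness: a=0, b=0


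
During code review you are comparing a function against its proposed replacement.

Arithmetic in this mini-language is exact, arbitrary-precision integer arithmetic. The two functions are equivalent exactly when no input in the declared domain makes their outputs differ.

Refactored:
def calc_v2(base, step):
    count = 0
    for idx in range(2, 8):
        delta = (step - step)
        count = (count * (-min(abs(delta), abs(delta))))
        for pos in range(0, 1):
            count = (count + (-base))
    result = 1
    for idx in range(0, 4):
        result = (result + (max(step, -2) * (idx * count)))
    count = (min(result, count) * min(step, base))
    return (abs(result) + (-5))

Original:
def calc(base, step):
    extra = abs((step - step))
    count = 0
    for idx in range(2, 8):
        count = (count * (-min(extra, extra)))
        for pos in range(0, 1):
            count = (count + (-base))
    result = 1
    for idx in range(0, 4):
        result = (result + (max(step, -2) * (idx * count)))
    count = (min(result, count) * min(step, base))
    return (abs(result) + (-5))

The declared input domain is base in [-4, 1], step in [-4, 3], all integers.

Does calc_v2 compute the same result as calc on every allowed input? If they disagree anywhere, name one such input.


Although local variable names differ, and min/max/abs usage differs, 48/48 inputs agree.
verdict: equivalent


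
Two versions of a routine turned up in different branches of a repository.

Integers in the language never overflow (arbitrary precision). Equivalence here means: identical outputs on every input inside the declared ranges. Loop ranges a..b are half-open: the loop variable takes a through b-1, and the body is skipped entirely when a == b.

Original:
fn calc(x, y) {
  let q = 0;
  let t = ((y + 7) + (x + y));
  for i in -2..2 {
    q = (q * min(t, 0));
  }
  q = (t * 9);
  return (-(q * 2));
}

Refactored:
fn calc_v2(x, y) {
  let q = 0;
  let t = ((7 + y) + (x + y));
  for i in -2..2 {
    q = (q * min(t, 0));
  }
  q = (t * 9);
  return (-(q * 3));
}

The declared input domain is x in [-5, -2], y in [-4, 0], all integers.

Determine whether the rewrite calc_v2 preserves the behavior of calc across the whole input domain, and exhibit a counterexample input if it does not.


On input x=-5, y=-4, calc returns 108 while calc_v2 returns 162.
verdict: not equivalent; witness: x=-5, y=-4


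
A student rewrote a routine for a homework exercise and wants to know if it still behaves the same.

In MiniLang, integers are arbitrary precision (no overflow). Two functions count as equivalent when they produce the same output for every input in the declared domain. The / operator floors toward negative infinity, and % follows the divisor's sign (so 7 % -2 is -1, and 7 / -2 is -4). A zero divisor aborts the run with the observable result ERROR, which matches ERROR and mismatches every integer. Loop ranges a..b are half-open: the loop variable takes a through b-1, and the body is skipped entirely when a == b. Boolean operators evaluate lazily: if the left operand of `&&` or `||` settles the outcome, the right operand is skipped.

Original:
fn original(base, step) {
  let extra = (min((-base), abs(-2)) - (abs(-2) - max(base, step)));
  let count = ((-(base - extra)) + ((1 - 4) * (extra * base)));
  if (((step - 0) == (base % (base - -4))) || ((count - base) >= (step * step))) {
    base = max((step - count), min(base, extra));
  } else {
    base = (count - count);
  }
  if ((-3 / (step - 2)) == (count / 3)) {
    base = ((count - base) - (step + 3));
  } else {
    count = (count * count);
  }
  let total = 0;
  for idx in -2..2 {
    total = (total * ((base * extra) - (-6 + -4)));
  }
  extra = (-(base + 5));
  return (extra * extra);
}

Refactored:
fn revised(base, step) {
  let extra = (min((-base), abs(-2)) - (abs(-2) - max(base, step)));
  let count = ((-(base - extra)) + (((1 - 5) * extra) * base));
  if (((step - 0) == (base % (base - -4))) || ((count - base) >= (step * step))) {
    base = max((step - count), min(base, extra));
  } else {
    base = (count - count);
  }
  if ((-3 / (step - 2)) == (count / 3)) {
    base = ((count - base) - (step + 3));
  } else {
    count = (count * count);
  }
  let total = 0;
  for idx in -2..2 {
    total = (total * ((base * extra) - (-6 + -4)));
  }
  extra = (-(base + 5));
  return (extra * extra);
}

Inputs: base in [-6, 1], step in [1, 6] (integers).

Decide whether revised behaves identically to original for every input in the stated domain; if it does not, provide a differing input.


Evaluate both at base=-2, step=1.
original: extra=1, then count=9, then (((step - 0) == (base % (base - -4))) || ((count - base) >= (step * step))) is true, then base=-2, then ((-3 / (step - 2)) == (count / 3)) is true, then base=7, then total=0, then (idx=-2), then total=0, then (idx=-1), then total=0, then (idx=0), then total=0, then (idx=1), then total=0, then extra=-12, then returns 144
revised: extra=1, then count=11, then (((step - 0) == (base % (base - -4))) || ((count - base) >= (step * step))) is true, then base=-2, then ((-3 / (step - 2)) == (count / 3)) is true, then base=9, then total=0, then (idx=-2), then total=0, then (idx=-1), then total=0, then (idx=0), then total=0, then (idx=1), then total=0, then extra=-14, then returns 196
144 and 196 differ, so these are not the same function on this domain.
verdict: not equivalent; witness: base=-2, step=1


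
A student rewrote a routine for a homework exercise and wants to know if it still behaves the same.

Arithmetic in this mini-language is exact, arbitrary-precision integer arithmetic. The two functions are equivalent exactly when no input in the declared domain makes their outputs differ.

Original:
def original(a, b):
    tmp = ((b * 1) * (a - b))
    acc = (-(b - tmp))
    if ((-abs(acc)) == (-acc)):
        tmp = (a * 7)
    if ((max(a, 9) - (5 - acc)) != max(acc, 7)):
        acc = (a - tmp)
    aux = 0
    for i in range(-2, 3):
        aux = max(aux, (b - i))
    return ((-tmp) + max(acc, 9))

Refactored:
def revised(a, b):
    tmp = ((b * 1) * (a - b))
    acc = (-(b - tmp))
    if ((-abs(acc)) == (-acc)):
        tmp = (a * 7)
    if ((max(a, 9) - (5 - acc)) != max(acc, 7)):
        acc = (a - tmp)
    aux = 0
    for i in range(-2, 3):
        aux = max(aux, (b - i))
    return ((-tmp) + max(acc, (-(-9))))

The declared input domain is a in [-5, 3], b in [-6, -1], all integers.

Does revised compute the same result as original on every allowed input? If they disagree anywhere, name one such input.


The two are interchangeable: same computation, different form, and every declared input agrees.
One worked example (a=-2, b=-6) — original: tmp = -24; acc = -18; ((-abs(acc)) == (-acc)) -> false; ((max(a, 9) - (5 - acc)) != max(acc, 7)) -> true; acc = 22; aux = 0; [i=-2]; aux = 0; [i=-1]; aux = 0; [i=0]; aux = 0; [i=1]; aux = 0; [i=2]; aux = 0; return 46; revised: tmp = -24; acc = -18; ((-abs(acc)) == (-acc)) -> false; ((max(a, 9) - (5 - acc)) != max(acc, 7)) -> true; acc = 22; aux = 0; [i=-2]; aux = 0; [i=-1]; aux = 0; [i=0]; aux = 0; [i=1]; aux = 0; [i=2]; aux = 0; return 46; agreement on 46.
Sweeping the whole domain (54 inputs) finds no disagreement.
verdict: equivalent


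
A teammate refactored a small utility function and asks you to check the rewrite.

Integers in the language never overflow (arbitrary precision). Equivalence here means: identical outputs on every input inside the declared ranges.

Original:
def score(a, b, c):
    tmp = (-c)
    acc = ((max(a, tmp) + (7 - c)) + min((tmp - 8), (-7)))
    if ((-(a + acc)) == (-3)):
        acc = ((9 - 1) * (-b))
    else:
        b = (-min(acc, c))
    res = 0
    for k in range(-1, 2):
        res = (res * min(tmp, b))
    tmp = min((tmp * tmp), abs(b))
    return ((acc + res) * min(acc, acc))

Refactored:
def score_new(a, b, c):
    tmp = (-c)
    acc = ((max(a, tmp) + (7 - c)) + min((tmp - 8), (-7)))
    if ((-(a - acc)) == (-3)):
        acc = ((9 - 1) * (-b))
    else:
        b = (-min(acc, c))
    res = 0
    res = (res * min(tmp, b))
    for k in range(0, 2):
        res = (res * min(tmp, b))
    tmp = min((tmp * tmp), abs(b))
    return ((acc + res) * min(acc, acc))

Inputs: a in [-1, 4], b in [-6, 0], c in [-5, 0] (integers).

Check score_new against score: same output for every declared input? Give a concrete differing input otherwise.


At a=-1, b=-6, c=-2: score gives 2304, score_new gives 16.
verdict: not equivalent; witness: a=-1, b=-6, c=-2


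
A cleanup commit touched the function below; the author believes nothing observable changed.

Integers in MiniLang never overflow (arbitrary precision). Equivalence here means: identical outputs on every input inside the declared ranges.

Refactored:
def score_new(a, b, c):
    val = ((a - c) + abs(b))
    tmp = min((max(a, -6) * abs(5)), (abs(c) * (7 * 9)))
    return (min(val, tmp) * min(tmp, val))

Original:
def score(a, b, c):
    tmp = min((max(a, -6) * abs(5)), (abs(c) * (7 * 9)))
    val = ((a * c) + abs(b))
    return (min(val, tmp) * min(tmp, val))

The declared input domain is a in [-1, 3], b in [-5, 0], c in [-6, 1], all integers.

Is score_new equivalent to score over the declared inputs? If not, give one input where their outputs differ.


Evaluate both at a=0, b=0, c=1.
score: tmp=0, then val=0, then returns 0
score_new: val=-1, then tmp=0, then returns 1
0 != 1, so the rewrite changes behavior.
verdict: not equivalent; witness: a=0, b=0, c=1


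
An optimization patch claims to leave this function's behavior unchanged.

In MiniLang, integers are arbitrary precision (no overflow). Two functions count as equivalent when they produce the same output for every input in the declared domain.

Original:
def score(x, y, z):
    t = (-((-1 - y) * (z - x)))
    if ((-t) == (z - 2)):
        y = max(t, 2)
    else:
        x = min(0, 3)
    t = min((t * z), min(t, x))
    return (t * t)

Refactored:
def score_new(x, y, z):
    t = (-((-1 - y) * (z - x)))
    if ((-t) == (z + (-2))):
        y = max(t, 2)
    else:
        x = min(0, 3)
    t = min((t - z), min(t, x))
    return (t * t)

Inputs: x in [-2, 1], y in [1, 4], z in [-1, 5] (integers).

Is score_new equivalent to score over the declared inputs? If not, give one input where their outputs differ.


Run the pair on x=-2, y=1, z=-1.
score: t=2, then ((-t) == (z - 2)) is false, then x=0, then t=-2, then returns 4
score_new: t=2, then ((-t) == (z + (-2))) is false, then x=0, then t=0, then returns 0
4 != 0, so the rewrite changes behavior.
verdict: not equivalent; witness: x=-2, y=1, z=-1


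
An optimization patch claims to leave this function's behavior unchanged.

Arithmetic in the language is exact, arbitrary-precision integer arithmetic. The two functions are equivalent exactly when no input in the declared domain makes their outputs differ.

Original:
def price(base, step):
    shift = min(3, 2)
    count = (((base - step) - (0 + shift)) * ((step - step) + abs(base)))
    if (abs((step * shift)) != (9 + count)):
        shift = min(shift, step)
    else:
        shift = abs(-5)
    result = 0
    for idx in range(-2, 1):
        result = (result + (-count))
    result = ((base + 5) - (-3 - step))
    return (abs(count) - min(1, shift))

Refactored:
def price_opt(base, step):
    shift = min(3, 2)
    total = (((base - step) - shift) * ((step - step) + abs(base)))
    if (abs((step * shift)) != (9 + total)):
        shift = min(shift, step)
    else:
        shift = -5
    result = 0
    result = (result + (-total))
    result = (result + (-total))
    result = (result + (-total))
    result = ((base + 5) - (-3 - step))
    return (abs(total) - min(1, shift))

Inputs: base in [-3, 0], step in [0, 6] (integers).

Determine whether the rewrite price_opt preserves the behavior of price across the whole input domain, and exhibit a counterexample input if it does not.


The rewrite breaks on base=-1, step=2, where the results are 4 and 10.
price: shift=2, then count=-5, then (abs((step * shift)) != (9 + count)) is false, then shift=5, then result=0, then (idx=-2), then result=5, then (idx=-1), then result=10, then (idx=0), then result=15, then result=9, then returns 4
price_opt: shift=2, then total=-5, then (abs((step * shift)) != (9 + total)) is false, then shift=-5, then result=0, then result=5, then result=10, then result=15, then result=9, then returns 10
verdict: not equivalent; witness: base=-1, step=2


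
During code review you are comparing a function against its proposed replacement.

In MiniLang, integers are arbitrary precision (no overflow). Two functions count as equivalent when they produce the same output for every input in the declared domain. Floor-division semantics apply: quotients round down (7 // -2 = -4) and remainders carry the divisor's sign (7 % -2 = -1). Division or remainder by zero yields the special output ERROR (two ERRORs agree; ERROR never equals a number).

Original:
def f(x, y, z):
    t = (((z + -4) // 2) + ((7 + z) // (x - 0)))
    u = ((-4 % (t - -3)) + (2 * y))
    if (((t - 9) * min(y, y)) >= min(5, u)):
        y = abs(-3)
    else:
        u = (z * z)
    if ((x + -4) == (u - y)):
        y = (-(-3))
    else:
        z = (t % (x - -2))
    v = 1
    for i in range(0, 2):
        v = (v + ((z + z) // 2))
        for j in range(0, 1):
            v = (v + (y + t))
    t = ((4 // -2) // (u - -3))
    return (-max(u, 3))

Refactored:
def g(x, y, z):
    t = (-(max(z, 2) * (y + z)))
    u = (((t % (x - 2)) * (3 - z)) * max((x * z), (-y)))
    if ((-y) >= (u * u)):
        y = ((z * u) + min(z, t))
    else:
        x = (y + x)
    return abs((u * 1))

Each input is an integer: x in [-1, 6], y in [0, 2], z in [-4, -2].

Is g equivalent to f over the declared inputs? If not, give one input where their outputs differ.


Try x=-1, y=0, z=-4.
f: t = -7; u = 0; (((t - 9) * min(y, y)) >= min(5, u)) -> true; y = 3; ((x + -4) == (u - y)) -> false; z = 0; v = 1; [i=0]; v = 1; [j=0]; v = -3; [i=1]; v = -3; [j=0]; v = -7; t = -1; return -3
g: t = 8; u = -28; ((-y) >= (u * u)) -> false; x = -1; return 28
-3 against 28: the behavior changed.
verdict: not equivalent; witness: x=-1, y=0, z=-4


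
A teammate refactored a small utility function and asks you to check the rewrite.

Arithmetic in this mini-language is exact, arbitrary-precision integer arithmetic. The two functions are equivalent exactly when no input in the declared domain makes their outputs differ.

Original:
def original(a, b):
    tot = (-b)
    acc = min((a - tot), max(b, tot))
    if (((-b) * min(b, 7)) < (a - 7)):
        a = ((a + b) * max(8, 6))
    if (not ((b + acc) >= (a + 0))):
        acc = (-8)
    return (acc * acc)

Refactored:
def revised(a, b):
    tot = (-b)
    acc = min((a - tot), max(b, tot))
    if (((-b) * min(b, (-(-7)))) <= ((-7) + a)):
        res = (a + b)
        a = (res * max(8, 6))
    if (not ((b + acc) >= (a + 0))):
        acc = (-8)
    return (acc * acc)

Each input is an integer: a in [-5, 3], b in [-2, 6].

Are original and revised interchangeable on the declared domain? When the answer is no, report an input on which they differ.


Not equivalent: a=-2, b=3 separates them (1 vs 64).
original: tot=-3, then acc=1, then (((-b) * min(b, 7)) < (a - 7)) is false, then (not ((b + acc) >= (a + 0))) is false, then returns 1
revised: tot=-3, then acc=1, then (((-b) * min(b, (-(-7)))) <= ((-7) + a)) is true, then res=1, then a=8, then (not ((b + acc) >= (a + 0))) is true, then acc=-8, then returns 64
verdict: not equivalent; witness: a=-2, b=3
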